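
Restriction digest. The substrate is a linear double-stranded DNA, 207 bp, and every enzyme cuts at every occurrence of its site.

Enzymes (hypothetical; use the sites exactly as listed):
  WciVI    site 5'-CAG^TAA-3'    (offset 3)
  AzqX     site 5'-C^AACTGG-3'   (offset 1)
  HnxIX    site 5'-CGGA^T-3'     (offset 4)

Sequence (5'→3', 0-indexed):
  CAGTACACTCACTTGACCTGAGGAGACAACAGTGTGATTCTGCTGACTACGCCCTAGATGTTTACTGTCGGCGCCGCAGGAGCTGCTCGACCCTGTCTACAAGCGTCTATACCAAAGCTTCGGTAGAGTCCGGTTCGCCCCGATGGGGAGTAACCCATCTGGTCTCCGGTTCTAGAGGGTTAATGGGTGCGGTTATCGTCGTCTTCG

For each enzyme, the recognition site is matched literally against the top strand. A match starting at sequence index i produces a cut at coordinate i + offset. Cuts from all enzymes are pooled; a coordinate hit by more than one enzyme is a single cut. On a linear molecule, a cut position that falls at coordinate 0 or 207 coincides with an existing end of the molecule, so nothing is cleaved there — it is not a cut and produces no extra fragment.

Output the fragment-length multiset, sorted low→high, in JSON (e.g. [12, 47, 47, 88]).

[207]

Scan for sites:
  WciVI (CAGTAA, off=3): no sites
  AzqX (CAACTGG, off=1): no sites
  HnxIX (CGGAT, off=4): no sites

Pooled cuts: ∅

Fragments:
  no cuts → one linear fragment of 207 bp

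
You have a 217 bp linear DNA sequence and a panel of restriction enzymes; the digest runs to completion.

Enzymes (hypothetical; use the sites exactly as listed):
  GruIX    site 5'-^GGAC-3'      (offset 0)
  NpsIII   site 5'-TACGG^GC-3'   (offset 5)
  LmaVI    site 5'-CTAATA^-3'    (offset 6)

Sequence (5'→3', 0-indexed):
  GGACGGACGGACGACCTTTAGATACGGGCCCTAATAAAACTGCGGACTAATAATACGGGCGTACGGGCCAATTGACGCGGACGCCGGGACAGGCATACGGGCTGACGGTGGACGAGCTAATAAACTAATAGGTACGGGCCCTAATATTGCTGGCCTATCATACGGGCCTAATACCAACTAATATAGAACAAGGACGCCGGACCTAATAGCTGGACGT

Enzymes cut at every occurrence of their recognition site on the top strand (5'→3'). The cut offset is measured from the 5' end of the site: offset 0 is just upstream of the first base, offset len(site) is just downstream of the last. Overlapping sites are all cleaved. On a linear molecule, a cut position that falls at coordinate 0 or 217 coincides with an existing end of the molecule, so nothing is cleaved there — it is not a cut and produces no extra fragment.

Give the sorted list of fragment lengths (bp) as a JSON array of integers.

Site scan:
  GruIX (GGAC, off=0): starts [0, 4, 8, 43, 78, 86, 109, 191, 198, 211] → cuts [4, 8, 43, 78, 86, 109, 191, 198, 211] (position 0 is a terminus of the linear molecule — no cut)
  NpsIII (TACGGGC, off=5): starts [22, 53, 61, 95, 132, 160] → cuts [27, 58, 66, 100, 137, 165]
  LmaVI (CTAATA, off=6): starts [30, 46, 116, 124, 140, 167, 177, 202] → cuts [36, 52, 122, 130, 146, 173, 183, 208]

Pooled cuts: [4, 8, 27, 36, 43, 52, 58, 66, 78, 86, 100, 109, 122, 130, 137, 146, 165, 173, 183, 191, 198, 208, 211]

Fragments:
  [0,4): 4 bp
  [4,8): 4 bp
  [8,27): 19 bp
  [27,36): 9 bp
  [36,43): 7 bp
  [43,52): 9 bp
  [52,58): 6 bp
  [58,66): 8 bp
  [66,78): 12 bp
  [78,86): 8 bp
  [86,100): 14 bp
  [100,109): 9 bp
  [109,122): 13 bp
  [122,130): 8 bp
  [130,137): 7 bp
  [137,146): 9 bp
  [146,165): 19 bp
  [165,173): 8 bp
  [173,183): 10 bp
  [183,191): 8 bp
  [191,198): 7 bp
  [198,208): 10 bp
  [208,211): 3 bp
  [211,217): 6 bp

[3,4,4,6,6,7,7,7,8,8,8,8,8,9,9,9,9,10,10,12,13,14,19,19]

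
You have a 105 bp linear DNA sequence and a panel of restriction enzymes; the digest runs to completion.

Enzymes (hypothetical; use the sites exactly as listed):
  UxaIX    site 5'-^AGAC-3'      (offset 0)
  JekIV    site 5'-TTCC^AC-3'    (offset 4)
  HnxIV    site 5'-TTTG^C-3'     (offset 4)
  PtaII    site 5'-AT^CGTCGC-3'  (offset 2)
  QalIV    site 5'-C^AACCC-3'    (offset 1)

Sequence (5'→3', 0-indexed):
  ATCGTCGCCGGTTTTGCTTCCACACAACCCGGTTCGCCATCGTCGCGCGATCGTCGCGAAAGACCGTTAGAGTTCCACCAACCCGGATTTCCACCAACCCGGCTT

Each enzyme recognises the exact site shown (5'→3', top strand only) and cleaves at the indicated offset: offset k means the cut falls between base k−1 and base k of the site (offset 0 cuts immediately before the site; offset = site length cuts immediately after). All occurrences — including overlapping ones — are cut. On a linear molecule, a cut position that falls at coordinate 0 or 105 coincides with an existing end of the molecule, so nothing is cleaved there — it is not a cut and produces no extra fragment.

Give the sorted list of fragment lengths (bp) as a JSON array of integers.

[2,3,3,4,5,9,10,11,13,14,15,16]

Per-enzyme occurrences:
  UxaIX AGAC/0: at [60] ⇒ [60]
  JekIV TTCCAC/4: at [17, 72, 88] ⇒ [21, 76, 92]
  HnxIV TTTGC/4: at [12] ⇒ [16]
  PtaII ATCGTCGC/2: at [0, 38, 49] ⇒ [2, 40, 51]
  QalIV CAACCC/1: at [24, 78, 94] ⇒ [25, 79, 95]

All cut coordinates (distinct, sorted): [2, 16, 21, 25, 40, 51, 60, 76, 79, 92, 95]

Fragments:
  [0,2): 2 bp
  [2,16): 14 bp
  [16,21): 5 bp
  [21,25): 4 bp
  [25,40): 15 bp
  [40,51): 11 bp
  [51,60): 9 bp
  [60,76): 16 bp
  [76,79): 3 bp
  [79,92): 13 bp
  [92,95): 3 bp
  [95,105): 10 bp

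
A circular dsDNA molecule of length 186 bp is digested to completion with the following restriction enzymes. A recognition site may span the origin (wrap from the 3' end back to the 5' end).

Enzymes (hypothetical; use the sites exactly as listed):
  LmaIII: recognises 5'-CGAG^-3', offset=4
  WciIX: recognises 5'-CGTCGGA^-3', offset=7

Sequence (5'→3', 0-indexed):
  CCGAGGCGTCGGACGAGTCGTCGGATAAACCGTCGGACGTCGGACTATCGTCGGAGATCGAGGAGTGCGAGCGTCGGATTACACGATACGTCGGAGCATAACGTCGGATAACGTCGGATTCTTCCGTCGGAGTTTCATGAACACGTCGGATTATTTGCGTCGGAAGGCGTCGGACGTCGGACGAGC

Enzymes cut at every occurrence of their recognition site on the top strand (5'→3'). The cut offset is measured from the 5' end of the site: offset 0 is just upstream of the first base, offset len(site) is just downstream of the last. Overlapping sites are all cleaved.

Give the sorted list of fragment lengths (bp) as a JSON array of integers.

[4,4,6,7,7,7,7,8,8,9,10,10,11,12,13,13,14,17,19]

Per-enzyme occurrences:
  LmaIII CGAG/4: at [1, 13, 58, 67, 181] ⇒ [5, 17, 62, 71, 185]
  WciIX CGTCGGA/7: at [6, 18, 30, 37, 48, 71, 88, 101, 111, 124, 143, 157, 167, 174] ⇒ [13, 25, 37, 44, 55, 78, 95, 108, 118, 131, 150, 164, 174, 181]

All cut coordinates (distinct, sorted): [5, 13, 17, 25, 37, 44, 55, 62, 71, 78, 95, 108, 118, 131, 150, 164, 174, 181, 185]

Fragments:
  5→13: 8 bp
  13→17: 4 bp
  17→25: 8 bp
  25→37: 12 bp
  37→44: 7 bp
  44→55: 11 bp
  55→62: 7 bp
  62→71: 9 bp
  71→78: 7 bp
  78→95: 17 bp
  95→108: 13 bp
  108→118: 10 bp
  118→131: 13 bp
  131→150: 19 bp
  150→164: 14 bp
  164→174: 10 bp
  174→181: 7 bp
  181→185: 4 bp
  185→5 (wrap): 186-185+5 = 6 bp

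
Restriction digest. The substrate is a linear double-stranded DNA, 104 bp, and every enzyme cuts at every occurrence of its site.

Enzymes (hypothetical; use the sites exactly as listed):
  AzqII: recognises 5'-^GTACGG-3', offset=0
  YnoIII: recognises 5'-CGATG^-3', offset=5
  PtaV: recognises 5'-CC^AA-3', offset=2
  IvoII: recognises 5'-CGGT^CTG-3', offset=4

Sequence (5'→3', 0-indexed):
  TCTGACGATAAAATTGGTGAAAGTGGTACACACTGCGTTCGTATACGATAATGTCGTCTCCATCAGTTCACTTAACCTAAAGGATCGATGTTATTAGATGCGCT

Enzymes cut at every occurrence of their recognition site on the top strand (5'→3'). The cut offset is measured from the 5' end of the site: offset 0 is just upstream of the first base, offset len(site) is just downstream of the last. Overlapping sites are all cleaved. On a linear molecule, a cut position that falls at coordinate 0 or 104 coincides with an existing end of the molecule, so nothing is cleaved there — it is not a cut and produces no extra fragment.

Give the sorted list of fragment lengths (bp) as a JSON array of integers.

[14,90]

Site scan:
  AzqII (GTACGG, off=0): no sites
  YnoIII (CGATG, off=5): starts [85] → cuts [90]
  PtaV (CCAA, off=2): no sites
  IvoII (CGGTCTG, off=4): no sites

Pooled cuts: [90]

Fragment lengths:
  [0,90): 90 bp
  [90,104): 14 bp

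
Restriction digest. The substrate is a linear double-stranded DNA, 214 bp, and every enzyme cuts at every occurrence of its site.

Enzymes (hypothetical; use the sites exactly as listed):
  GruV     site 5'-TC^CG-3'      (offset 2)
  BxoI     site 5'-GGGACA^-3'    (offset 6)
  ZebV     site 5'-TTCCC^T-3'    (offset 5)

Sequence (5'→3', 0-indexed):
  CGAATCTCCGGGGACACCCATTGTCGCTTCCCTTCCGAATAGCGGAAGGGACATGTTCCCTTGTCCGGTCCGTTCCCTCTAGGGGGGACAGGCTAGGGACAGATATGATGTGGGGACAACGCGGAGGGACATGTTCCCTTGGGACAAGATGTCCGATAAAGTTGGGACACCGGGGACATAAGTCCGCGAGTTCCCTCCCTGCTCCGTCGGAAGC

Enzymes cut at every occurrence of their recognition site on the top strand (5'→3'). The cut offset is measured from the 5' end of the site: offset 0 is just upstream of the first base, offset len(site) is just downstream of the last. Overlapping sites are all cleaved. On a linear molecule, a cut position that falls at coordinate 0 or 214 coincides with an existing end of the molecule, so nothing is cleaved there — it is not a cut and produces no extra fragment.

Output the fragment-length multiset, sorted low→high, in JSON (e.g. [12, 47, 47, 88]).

Scan for sites:
  GruV (TCCG, off=2): starts [6, 33, 63, 68, 151, 182, 202] → cuts [8, 35, 65, 70, 153, 184, 204]
  BxoI (GGGACA, off=6): starts [10, 47, 84, 95, 112, 125, 140, 163, 172] → cuts [16, 53, 90, 101, 118, 131, 146, 169, 178]
  ZebV (TTCCCT, off=5): starts [27, 55, 72, 133, 190] → cuts [32, 60, 77, 138, 195]

All cut coordinates (distinct, sorted): [8, 16, 32, 35, 53, 60, 65, 70, 77, 90, 101, 118, 131, 138, 146, 153, 169, 178, 184, 195, 204]

Fragment lengths:
  [0,8): 8 bp
  [8,16): 8 bp
  [16,32): 16 bp
  [32,35): 3 bp
  [35,53): 18 bp
  [53,60): 7 bp
  [60,65): 5 bp
  [65,70): 5 bp
  [70,77): 7 bp
  [77,90): 13 bp
  [90,101): 11 bp
  [101,118): 17 bp
  [118,131): 13 bp
  [131,138): 7 bp
  [138,146): 8 bp
  [146,153): 7 bp
  [153,169): 16 bp
  [169,178): 9 bp
  [178,184): 6 bp
  [184,195): 11 bp
  [195,204): 9 bp
  [204,214): 10 bp

[3,5,5,6,7,7,7,7,8,8,8,9,9,10,11,11,13,13,16,16,17,18]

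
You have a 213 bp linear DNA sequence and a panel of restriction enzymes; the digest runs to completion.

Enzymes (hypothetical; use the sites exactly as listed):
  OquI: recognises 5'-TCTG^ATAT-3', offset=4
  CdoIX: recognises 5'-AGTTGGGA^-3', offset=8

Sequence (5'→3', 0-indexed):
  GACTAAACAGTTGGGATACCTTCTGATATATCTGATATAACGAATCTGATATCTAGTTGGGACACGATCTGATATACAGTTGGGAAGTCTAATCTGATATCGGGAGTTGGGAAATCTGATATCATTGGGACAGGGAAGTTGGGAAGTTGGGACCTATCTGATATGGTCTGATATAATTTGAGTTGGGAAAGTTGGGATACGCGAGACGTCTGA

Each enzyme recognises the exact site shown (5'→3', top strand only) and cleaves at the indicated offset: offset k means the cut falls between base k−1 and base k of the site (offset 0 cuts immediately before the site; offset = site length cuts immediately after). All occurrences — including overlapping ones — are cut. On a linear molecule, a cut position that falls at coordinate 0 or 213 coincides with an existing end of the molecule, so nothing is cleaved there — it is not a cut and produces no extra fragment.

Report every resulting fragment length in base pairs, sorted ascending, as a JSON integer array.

[6,8,8,9,9,9,9,10,11,14,14,14,16,16,16,18,26]

Per-enzyme occurrences:
  OquI (TCTGATAT, off=4): starts [21, 30, 44, 67, 92, 114, 156, 166] → cuts [25, 34, 48, 71, 96, 118, 160, 170]
  CdoIX (AGTTGGGA, off=8): starts [8, 54, 77, 104, 136, 144, 180, 189] → cuts [16, 62, 85, 112, 144, 152, 188, 197]

Pooled cuts: [16, 25, 34, 48, 62, 71, 85, 96, 112, 118, 144, 152, 160, 170, 188, 197]

Fragment lengths:
  [0,16): 16 bp
  [16,25): 9 bp
  [25,34): 9 bp
  [34,48): 14 bp
  [48,62): 14 bp
  [62,71): 9 bp
  [71,85): 14 bp
  [85,96): 11 bp
  [96,112): 16 bp
  [112,118): 6 bp
  [118,144): 26 bp
  [144,152): 8 bp
  [152,160): 8 bp
  [160,170): 10 bp
  [170,188): 18 bp
  [188,197): 9 bp
  [197,213): 16 bp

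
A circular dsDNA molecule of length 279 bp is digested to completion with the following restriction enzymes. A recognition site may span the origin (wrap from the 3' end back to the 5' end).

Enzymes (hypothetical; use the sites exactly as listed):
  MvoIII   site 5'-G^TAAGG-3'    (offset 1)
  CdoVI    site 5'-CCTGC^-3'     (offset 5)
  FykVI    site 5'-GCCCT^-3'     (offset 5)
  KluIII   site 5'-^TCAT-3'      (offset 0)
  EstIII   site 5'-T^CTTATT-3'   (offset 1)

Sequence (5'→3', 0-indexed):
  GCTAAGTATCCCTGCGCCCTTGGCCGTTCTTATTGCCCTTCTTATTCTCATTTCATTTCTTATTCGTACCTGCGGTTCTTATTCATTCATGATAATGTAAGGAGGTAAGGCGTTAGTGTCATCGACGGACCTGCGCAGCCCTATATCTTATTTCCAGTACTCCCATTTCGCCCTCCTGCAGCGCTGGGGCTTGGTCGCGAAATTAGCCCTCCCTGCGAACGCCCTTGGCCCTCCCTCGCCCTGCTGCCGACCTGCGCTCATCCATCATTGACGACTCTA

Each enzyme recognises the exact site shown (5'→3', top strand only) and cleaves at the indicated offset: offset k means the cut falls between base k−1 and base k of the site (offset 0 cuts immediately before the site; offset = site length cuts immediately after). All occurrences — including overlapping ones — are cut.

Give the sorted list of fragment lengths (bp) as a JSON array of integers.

Per-enzyme occurrences:
  MvoIII GTAAGG/1: at [96, 104] ⇒ [97, 105]
  CdoVI CCTGC/5: at [10, 68, 129, 174, 211, 239, 250] ⇒ [15, 73, 134, 179, 216, 244, 255]
  FykVI GCCCT/5: at [15, 34, 137, 169, 205, 220, 227, 237] ⇒ [20, 39, 142, 174, 210, 225, 232, 242]
  KluIII TCAT/0: at [47, 52, 82, 86, 118, 257, 264] ⇒ [47, 52, 82, 86, 118, 257, 264]
  EstIII TCTTATT/1: at [27, 39, 57, 76, 145] ⇒ [28, 40, 58, 77, 146]

All cut coordinates (distinct, sorted): [15, 20, 28, 39, 40, 47, 52, 58, 73, 77, 82, 86, 97, 105, 118, 134, 142, 146, 174, 179, 210, 216, 225, 232, 242, 244, 255, 257, 264]

Fragment lengths:
  15→20: 5 bp
  20→28: 8 bp
  28→39: 11 bp
  39→40: 1 bp
  40→47: 7 bp
  47→52: 5 bp
  52→58: 6 bp
  58→73: 15 bp
  73→77: 4 bp
  77→82: 5 bp
  82→86: 4 bp
  86→97: 11 bp
  97→105: 8 bp
  105→118: 13 bp
  118→134: 16 bp
  134→142: 8 bp
  142→146: 4 bp
  146→174: 28 bp
  174→179: 5 bp
  179→210: 31 bp
  210→216: 6 bp
  216→225: 9 bp
  225→232: 7 bp
  232→242: 10 bp
  242→244: 2 bp
  244→255: 11 bp
  255→257: 2 bp
  257→264: 7 bp
  264→15 (wrap): 279-264+15 = 30 bp

[1,2,2,4,4,4,5,5,5,5,6,6,7,7,7,8,8,8,9,10,11,11,11,13,15,16,28,30,31]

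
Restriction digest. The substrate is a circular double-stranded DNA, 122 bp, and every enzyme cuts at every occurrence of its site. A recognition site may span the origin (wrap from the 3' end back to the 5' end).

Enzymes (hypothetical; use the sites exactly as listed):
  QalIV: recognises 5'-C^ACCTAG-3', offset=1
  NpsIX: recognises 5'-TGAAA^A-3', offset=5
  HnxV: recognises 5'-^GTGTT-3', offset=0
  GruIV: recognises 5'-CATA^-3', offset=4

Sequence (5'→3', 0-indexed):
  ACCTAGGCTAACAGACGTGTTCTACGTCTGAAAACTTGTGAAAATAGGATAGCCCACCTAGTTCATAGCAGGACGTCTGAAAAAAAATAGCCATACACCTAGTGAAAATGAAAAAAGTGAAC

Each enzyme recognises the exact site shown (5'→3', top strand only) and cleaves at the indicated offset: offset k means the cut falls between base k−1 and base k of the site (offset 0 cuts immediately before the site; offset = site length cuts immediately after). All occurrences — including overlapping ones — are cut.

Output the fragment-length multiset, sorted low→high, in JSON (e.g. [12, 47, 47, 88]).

[1,6,9,10,11,12,12,13,15,16,17]

Site scan:
  QalIV (CACCTAG, off=1): starts [54, 95, 121] → cuts [0, 55, 96]
  NpsIX (TGAAAA, off=5): starts [28, 38, 77, 102, 108] → cuts [33, 43, 82, 107, 113]
  HnxV (GTGTT, off=0): starts [16] → cuts [16]
  GruIV (CATA, off=4): starts [63, 91] → cuts [67, 95]

All cut coordinates (distinct, sorted): [0, 16, 33, 43, 55, 67, 82, 95, 96, 107, 113]

Fragments:
  0→16: 16 bp
  16→33: 17 bp
  33→43: 10 bp
  43→55: 12 bp
  55→67: 12 bp
  67→82: 15 bp
  82→95: 13 bp
  95→96: 1 bp
  96→107: 11 bp
  107→113: 6 bp
  113→0 (wrap): 122-113+0 = 9 bp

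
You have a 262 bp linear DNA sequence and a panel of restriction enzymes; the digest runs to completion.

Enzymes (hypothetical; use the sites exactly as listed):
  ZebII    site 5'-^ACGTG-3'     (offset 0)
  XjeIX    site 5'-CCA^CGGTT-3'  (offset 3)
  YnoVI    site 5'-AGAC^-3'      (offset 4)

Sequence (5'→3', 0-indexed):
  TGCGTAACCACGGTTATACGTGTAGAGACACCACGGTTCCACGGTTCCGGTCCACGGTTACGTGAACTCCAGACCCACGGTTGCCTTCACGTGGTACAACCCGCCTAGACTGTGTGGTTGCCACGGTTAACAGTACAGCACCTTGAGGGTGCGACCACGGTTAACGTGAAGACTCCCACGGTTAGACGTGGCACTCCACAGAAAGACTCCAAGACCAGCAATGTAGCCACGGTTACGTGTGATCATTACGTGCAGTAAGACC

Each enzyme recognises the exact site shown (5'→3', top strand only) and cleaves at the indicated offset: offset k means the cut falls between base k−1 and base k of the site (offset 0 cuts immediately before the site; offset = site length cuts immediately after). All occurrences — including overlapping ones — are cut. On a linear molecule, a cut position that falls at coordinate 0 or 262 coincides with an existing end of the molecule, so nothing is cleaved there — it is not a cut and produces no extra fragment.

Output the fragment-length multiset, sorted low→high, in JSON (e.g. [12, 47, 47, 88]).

Scan for sites:
  ZebII ACGTG/0: at [17, 59, 88, 163, 185, 234, 247] ⇒ [17, 59, 88, 163, 185, 234, 247]
  XjeIX CCACGGTT/3: at [7, 30, 38, 51, 74, 120, 154, 175, 226] ⇒ [10, 33, 41, 54, 77, 123, 157, 178, 229]
  YnoVI AGAC/4: at [25, 70, 106, 169, 183, 203, 211, 257] ⇒ [29, 74, 110, 173, 187, 207, 215, 261]

Pooled cuts: [10, 17, 29, 33, 41, 54, 59, 74, 77, 88, 110, 123, 157, 163, 173, 178, 185, 187, 207, 215, 229, 234, 247, 261]

Fragment lengths:
  [0,10): 10 bp
  [10,17): 7 bp
  [17,29): 12 bp
  [29,33): 4 bp
  [33,41): 8 bp
  [41,54): 13 bp
  [54,59): 5 bp
  [59,74): 15 bp
  [74,77): 3 bp
  [77,88): 11 bp
  [88,110): 22 bp
  [110,123): 13 bp
  [123,157): 34 bp
  [157,163): 6 bp
  [163,173): 10 bp
  [173,178): 5 bp
  [178,185): 7 bp
  [185,187): 2 bp
  [187,207): 20 bp
  [207,215): 8 bp
  [215,229): 14 bp
  [229,234): 5 bp
  [234,247): 13 bp
  [247,261): 14 bp
  [261,262): 1 bp

[1,2,3,4,5,5,5,6,7,7,8,8,10,10,11,12,13,13,13,14,14,15,20,22,34]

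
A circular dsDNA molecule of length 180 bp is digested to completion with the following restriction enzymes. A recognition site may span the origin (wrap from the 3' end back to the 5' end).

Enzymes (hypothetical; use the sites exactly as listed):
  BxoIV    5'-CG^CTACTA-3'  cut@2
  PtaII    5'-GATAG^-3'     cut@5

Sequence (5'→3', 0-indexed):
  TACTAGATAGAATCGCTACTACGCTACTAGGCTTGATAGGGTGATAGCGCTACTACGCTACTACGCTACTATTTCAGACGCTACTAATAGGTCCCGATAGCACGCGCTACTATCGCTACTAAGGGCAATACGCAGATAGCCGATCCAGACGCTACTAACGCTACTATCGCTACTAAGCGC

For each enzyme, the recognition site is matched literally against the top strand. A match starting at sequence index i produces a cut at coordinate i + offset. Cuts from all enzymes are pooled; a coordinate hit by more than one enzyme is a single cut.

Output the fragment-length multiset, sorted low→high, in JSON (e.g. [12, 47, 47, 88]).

[2,5,6,8,8,8,8,9,9,9,10,11,12,15,16,20,24]

Scan for sites:
  BxoIV (CGCTACTA, off=2): starts [13, 21, 47, 55, 63, 78, 104, 113, 149, 158, 167, 177] → cuts [15, 23, 49, 57, 65, 80, 106, 115, 151, 160, 169, 179]
  PtaII (GATAG, off=5): starts [5, 34, 42, 95, 134] → cuts [10, 39, 47, 100, 139]

All cut coordinates (distinct, sorted): [10, 15, 23, 39, 47, 49, 57, 65, 80, 100, 106, 115, 139, 151, 160, 169, 179]

Fragments:
  10→15: 5 bp
  15→23: 8 bp
  23→39: 16 bp
  39→47: 8 bp
  47→49: 2 bp
  49→57: 8 bp
  57→65: 8 bp
  65→80: 15 bp
  80→100: 20 bp
  100→106: 6 bp
  106→115: 9 bp
  115→139: 24 bp
  139→151: 12 bp
  151→160: 9 bp
  160→169: 9 bp
  169→179: 10 bp
  179→10 (wrap): 180-179+10 = 11 bp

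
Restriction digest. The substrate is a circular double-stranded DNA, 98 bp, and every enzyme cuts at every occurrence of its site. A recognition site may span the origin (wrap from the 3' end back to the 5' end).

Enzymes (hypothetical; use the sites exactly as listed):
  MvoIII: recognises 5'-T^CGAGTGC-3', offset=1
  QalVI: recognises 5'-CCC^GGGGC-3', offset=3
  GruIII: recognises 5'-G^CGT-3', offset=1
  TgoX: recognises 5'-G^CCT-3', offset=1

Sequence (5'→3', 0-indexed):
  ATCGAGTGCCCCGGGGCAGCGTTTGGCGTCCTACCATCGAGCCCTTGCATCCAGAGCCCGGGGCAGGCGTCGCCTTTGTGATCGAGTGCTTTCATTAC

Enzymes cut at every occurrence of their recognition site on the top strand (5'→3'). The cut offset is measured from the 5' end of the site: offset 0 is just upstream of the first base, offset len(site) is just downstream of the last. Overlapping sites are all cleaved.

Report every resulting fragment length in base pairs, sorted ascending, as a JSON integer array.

Site scan:
  MvoIII TCGAGTGC/1: at [1, 81] ⇒ [2, 82]
  QalVI CCCGGGGC/3: at [9, 56] ⇒ [12, 59]
  GruIII GCGT/1: at [18, 25, 66] ⇒ [19, 26, 67]
  TgoX GCCT/1: at [71] ⇒ [72]

Pooled cuts: [2, 12, 19, 26, 59, 67, 72, 82]

Fragments:
  2→12: 10 bp
  12→19: 7 bp
  19→26: 7 bp
  26→59: 33 bp
  59→67: 8 bp
  67→72: 5 bp
  72→82: 10 bp
  82→2 (wrap): 98-82+2 = 18 bp

[5,7,7,8,10,10,18,33]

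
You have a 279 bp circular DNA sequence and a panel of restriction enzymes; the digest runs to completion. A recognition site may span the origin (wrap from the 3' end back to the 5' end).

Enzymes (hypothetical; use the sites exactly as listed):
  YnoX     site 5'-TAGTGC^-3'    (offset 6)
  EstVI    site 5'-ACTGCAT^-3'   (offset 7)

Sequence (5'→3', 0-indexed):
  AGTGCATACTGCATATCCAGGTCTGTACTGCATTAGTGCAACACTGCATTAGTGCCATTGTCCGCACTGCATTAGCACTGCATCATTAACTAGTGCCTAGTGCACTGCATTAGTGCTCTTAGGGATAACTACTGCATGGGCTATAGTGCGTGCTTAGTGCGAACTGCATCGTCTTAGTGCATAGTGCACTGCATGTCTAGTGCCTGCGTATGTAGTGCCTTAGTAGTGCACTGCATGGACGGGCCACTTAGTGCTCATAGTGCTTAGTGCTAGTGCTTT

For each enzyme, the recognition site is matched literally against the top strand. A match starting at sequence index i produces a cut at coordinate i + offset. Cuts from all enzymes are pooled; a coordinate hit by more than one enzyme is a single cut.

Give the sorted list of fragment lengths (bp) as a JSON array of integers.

Scan for sites:
  YnoX TAGTGC/6: at [33, 49, 90, 97, 110, 143, 154, 174, 181, 197, 212, 223, 248, 257, 264, 270, 278] ⇒ [5, 39, 55, 96, 103, 116, 149, 160, 180, 187, 203, 218, 229, 254, 263, 270, 276]
  EstVI ACTGCAT/7: at [7, 26, 42, 65, 76, 103, 130, 162, 187, 229] ⇒ [14, 33, 49, 72, 83, 110, 137, 169, 194, 236]

Pooled cuts: [5, 14, 33, 39, 49, 55, 72, 83, 96, 103, 110, 116, 137, 149, 160, 169, 180, 187, 194, 203, 218, 229, 236, 254, 263, 270, 276]

Fragment lengths:
  5→14: 9 bp
  14→33: 19 bp
  33→39: 6 bp
  39→49: 10 bp
  49→55: 6 bp
  55→72: 17 bp
  72→83: 11 bp
  83→96: 13 bp
  96→103: 7 bp
  103→110: 7 bp
  110→116: 6 bp
  116→137: 21 bp
  137→149: 12 bp
  149→160: 11 bp
  160→169: 9 bp
  169→180: 11 bp
  180→187: 7 bp
  187→194: 7 bp
  194→203: 9 bp
  203→218: 15 bp
  218→229: 11 bp
  229→236: 7 bp
  236→254: 18 bp
  254→263: 9 bp
  263→270: 7 bp
  270→276: 6 bp
  276→5 (wrap): 279-276+5 = 8 bp

[6,6,6,6,7,7,7,7,7,7,8,9,9,9,9,10,11,11,11,11,12,13,15,17,18,19,21]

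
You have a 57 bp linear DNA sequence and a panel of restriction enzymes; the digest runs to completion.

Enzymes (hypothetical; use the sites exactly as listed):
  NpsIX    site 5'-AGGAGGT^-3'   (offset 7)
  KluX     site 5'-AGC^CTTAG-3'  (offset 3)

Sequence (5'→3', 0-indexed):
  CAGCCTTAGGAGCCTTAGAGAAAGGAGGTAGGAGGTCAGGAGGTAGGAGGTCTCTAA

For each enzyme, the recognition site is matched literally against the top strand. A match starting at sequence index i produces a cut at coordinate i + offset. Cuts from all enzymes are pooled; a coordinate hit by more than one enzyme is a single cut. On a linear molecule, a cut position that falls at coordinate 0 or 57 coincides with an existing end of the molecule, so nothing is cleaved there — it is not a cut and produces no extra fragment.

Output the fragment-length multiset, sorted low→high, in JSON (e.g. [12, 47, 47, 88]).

Per-enzyme occurrences:
  NpsIX AGGAGGT/7: at [22, 29, 37, 44] ⇒ [29, 36, 44, 51]
  KluX AGCCTTAG/3: at [1, 10] ⇒ [4, 13]

Pooled cuts: [4, 13, 29, 36, 44, 51]

Fragments:
  [0,4): 4 bp
  [4,13): 9 bp
  [13,29): 16 bp
  [29,36): 7 bp
  [36,44): 8 bp
  [44,51): 7 bp
  [51,57): 6 bp

[4,6,7,7,8,9,16]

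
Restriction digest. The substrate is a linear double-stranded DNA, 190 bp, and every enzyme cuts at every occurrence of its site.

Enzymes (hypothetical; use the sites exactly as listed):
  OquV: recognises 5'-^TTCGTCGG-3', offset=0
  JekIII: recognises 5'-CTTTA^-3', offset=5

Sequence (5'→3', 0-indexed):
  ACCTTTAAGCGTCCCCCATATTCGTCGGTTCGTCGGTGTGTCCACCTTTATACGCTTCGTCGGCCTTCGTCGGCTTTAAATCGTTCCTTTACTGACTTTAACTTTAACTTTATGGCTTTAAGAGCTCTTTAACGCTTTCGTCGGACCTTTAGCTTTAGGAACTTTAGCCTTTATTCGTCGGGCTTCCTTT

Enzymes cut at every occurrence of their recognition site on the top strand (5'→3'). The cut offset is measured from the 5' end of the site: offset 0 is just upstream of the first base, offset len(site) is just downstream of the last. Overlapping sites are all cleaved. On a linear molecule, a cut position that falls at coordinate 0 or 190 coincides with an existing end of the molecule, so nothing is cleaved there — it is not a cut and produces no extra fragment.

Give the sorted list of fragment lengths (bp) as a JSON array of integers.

Scan for sites:
  OquV (TTCGTCGG, off=0): starts [20, 28, 55, 65, 136, 173] → cuts [20, 28, 55, 65, 136, 173]
  JekIII (CTTTA, off=5): starts [2, 45, 73, 86, 95, 101, 107, 115, 126, 146, 152, 161, 168] → cuts [7, 50, 78, 91, 100, 106, 112, 120, 131, 151, 157, 166, 173]

Pooled cuts: [7, 20, 28, 50, 55, 65, 78, 91, 100, 106, 112, 120, 131, 136, 151, 157, 166, 173]

Fragments:
  [0,7): 7 bp
  [7,20): 13 bp
  [20,28): 8 bp
  [28,50): 22 bp
  [50,55): 5 bp
  [55,65): 10 bp
  [65,78): 13 bp
  [78,91): 13 bp
  [91,100): 9 bp
  [100,106): 6 bp
  [106,112): 6 bp
  [112,120): 8 bp
  [120,131): 11 bp
  [131,136): 5 bp
  [136,151): 15 bp
  [151,157): 6 bp
  [157,166): 9 bp
  [166,173): 7 bp
  [173,190): 17 bp

[5,5,6,6,6,7,7,8,8,9,9,10,11,13,13,13,15,17,22]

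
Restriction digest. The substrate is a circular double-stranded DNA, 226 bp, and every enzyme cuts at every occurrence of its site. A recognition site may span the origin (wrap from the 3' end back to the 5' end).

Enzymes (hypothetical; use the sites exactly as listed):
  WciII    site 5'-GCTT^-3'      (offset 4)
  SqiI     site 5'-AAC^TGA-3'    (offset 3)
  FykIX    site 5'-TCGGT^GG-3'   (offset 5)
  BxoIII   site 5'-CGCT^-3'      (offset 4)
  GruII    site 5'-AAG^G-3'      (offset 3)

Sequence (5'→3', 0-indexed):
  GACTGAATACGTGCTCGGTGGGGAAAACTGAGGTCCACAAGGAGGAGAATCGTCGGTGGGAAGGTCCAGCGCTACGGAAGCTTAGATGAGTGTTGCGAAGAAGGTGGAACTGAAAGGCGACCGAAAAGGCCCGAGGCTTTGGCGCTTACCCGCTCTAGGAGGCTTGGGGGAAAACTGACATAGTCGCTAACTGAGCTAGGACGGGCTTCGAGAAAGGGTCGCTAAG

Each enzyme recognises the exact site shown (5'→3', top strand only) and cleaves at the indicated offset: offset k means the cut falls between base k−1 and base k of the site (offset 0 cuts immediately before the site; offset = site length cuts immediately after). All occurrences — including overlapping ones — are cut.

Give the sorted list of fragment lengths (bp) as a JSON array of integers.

[1,3,3,6,6,7,7,7,7,8,9,10,10,10,11,11,12,13,13,16,17,19,20]

Site scan:
  WciII GCTT/4: at [79, 135, 143, 161, 204] ⇒ [83, 139, 147, 165, 208]
  SqiI AACTGA/3: at [25, 107, 172, 188] ⇒ [28, 110, 175, 191]
  FykIX TCGGTGG/5: at [14, 52] ⇒ [19, 57]
  BxoIII CGCT/4: at [69, 142, 150, 184, 219] ⇒ [73, 146, 154, 188, 223]
  GruII AAGG/3: at [38, 60, 100, 113, 125, 213, 223] ⇒ [0, 41, 63, 103, 116, 128, 216]

Pooled cuts: [0, 19, 28, 41, 57, 63, 73, 83, 103, 110, 116, 128, 139, 146, 147, 154, 165, 175, 188, 191, 208, 216, 223]

Fragment lengths:
  0→19: 19 bp
  19→28: 9 bp
  28→41: 13 bp
  41→57: 16 bp
  57→63: 6 bp
  63→73: 10 bp
  73→83: 10 bp
  83→103: 20 bp
  103→110: 7 bp
  110→116: 6 bp
  116→128: 12 bp
  128→139: 11 bp
  139→146: 7 bp
  146→147: 1 bp
  147→154: 7 bp
  154→165: 11 bp
  165→175: 10 bp
  175→188: 13 bp
  188→191: 3 bp
  191→208: 17 bp
  208→216: 8 bp
  216→223: 7 bp
  223→0 (wrap): 226-223+0 = 3 bp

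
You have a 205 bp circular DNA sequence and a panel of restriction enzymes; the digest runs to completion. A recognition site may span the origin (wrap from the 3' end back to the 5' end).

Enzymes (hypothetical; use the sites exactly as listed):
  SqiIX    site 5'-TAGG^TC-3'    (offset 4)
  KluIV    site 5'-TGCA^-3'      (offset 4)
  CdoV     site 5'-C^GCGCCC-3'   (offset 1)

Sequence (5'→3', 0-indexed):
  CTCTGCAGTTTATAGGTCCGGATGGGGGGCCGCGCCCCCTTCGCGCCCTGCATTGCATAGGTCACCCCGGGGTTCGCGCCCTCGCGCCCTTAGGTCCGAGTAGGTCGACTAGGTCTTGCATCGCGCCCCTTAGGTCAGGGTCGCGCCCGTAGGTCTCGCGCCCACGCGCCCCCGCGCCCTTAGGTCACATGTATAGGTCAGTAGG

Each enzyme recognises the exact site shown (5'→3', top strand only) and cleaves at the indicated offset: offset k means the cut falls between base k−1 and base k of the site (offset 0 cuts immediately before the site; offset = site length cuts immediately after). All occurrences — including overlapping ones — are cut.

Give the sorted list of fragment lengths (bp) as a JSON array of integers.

[2,4,4,5,7,8,8,8,8,9,9,10,10,11,11,11,11,12,13,14,15,15]

Scan for sites:
  SqiIX TAGGTC/4: at [12, 57, 90, 100, 109, 130, 149, 180, 193] ⇒ [16, 61, 94, 104, 113, 134, 153, 184, 197]
  KluIV TGCA/4: at [3, 48, 53, 116] ⇒ [7, 52, 57, 120]
  CdoV CGCGCCC/1: at [30, 41, 74, 82, 121, 141, 156, 164, 172] ⇒ [31, 42, 75, 83, 122, 142, 157, 165, 173]

All cut coordinates (distinct, sorted): [7, 16, 31, 42, 52, 57, 61, 75, 83, 94, 104, 113, 120, 122, 134, 142, 153, 157, 165, 173, 184, 197]

Fragments:
  7→16: 9 bp
  16→31: 15 bp
  31→42: 11 bp
  42→52: 10 bp
  52→57: 5 bp
  57→61: 4 bp
  61→75: 14 bp
  75→83: 8 bp
  83→94: 11 bp
  94→104: 10 bp
  104→113: 9 bp
  113→120: 7 bp
  120→122: 2 bp
  122→134: 12 bp
  134→142: 8 bp
  142→153: 11 bp
  153→157: 4 bp
  157→165: 8 bp
  165→173: 8 bp
  173→184: 11 bp
  184→197: 13 bp
  197→7 (wrap): 205-197+7 = 15 bp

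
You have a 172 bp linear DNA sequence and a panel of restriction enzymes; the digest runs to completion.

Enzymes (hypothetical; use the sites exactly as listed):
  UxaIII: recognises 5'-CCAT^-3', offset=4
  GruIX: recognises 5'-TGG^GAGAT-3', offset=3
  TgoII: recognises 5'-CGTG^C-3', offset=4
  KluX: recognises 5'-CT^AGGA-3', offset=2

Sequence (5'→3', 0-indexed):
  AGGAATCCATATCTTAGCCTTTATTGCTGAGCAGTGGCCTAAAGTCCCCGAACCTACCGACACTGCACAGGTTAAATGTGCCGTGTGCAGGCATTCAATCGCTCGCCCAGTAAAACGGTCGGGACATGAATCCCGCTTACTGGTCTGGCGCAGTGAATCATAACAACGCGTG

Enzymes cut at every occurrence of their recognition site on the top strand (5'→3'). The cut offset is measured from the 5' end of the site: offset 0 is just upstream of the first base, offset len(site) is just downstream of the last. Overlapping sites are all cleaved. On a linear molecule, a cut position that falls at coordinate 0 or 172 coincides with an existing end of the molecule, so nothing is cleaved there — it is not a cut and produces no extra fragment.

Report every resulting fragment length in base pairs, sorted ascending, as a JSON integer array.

[10,162]

Site scan:
  UxaIII (CCAT, off=4): starts [6] → cuts [10]
  GruIX (TGGGAGAT, off=3): no sites
  TgoII (CGTGC, off=4): no sites
  KluX (CTAGGA, off=2): no sites

All cut coordinates (distinct, sorted): [10]

Fragment lengths:
  [0,10): 10 bp
  [10,172): 162 bp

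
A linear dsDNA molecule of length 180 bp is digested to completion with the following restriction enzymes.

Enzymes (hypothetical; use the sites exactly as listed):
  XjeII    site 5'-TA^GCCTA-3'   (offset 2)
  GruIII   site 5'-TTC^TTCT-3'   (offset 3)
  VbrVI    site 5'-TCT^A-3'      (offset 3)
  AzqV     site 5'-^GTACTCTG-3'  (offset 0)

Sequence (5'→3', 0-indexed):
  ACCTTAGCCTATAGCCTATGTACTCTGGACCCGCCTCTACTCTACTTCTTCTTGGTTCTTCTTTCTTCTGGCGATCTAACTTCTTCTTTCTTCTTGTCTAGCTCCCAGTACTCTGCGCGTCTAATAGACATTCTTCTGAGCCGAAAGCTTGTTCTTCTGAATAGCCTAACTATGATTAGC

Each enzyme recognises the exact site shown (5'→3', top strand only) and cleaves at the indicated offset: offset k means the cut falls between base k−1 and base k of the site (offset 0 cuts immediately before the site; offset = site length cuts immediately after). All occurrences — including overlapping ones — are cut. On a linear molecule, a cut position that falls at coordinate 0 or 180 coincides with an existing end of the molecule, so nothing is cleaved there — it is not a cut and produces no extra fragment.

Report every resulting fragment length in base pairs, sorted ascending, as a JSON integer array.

Per-enzyme occurrences:
  XjeII (TAGCCTA, off=2): starts [4, 11, 161] → cuts [6, 13, 163]
  GruIII (TTCTTCT, off=3): starts [45, 55, 62, 80, 87, 130, 151] → cuts [48, 58, 65, 83, 90, 133, 154]
  VbrVI (TCTA, off=3): starts [35, 40, 74, 96, 119] → cuts [38, 43, 77, 99, 122]
  AzqV (GTACTCTG, off=0): starts [19, 107] → cuts [19, 107]

All cut coordinates (distinct, sorted): [6, 13, 19, 38, 43, 48, 58, 65, 77, 83, 90, 99, 107, 122, 133, 154, 163]

Fragments:
  [0,6): 6 bp
  [6,13): 7 bp
  [13,19): 6 bp
  [19,38): 19 bp
  [38,43): 5 bp
  [43,48): 5 bp
  [48,58): 10 bp
  [58,65): 7 bp
  [65,77): 12 bp
  [77,83): 6 bp
  [83,90): 7 bp
  [90,99): 9 bp
  [99,107): 8 bp
  [107,122): 15 bp
  [122,133): 11 bp
  [133,154): 21 bp
  [154,163): 9 bp
  [163,180): 17 bp

[5,5,6,6,6,7,7,7,8,9,9,10,11,12,15,17,19,21]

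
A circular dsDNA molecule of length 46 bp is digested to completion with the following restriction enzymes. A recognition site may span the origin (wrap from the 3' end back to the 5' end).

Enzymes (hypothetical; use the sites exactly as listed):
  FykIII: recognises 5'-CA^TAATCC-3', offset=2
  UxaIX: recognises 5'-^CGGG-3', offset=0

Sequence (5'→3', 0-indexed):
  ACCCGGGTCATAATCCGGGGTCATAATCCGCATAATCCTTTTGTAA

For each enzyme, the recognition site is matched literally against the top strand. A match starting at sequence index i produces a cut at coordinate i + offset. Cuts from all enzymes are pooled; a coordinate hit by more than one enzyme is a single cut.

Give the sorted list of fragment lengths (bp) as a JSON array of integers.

Scan for sites:
  FykIII CATAATCC/2: at [8, 21, 30] ⇒ [10, 23, 32]
  UxaIX CGGG/0: at [3, 15] ⇒ [3, 15]

All cut coordinates (distinct, sorted): [3, 10, 15, 23, 32]

Fragments:
  3→10: 7 bp
  10→15: 5 bp
  15→23: 8 bp
  23→32: 9 bp
  32→3 (wrap): 46-32+3 = 17 bp

[5,7,8,9,17]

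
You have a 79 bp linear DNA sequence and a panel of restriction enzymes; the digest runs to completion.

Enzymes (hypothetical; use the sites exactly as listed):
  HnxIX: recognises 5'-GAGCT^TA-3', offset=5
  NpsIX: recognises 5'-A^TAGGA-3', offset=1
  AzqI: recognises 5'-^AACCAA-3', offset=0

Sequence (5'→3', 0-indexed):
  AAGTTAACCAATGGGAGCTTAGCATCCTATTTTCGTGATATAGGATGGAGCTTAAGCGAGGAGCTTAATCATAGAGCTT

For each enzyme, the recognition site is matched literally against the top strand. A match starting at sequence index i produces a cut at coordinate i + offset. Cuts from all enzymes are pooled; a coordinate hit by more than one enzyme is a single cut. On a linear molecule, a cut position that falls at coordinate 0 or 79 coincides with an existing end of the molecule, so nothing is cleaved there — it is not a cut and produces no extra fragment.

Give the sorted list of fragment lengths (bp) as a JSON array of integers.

Scan for sites:
  HnxIX GAGCTTA/5: at [14, 47, 60] ⇒ [19, 52, 65]
  NpsIX ATAGGA/1: at [39] ⇒ [40]
  AzqI AACCAA/0: at [5] ⇒ [5]

All cut coordinates (distinct, sorted): [5, 19, 40, 52, 65]

Fragment lengths:
  [0,5): 5 bp
  [5,19): 14 bp
  [19,40): 21 bp
  [40,52): 12 bp
  [52,65): 13 bp
  [65,79): 14 bp

[5,12,13,14,14,21]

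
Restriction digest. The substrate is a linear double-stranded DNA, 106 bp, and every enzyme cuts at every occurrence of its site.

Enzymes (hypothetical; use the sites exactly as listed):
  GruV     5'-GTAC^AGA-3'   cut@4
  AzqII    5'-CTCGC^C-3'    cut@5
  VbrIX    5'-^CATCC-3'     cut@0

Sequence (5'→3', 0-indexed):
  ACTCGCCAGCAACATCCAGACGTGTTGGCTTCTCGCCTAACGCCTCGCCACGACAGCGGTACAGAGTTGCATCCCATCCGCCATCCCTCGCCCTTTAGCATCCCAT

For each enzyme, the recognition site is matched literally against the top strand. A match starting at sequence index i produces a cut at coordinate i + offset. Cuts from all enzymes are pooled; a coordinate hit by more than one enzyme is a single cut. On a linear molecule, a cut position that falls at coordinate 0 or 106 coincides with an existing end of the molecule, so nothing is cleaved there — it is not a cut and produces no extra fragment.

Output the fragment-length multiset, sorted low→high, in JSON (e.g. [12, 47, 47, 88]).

Site scan:
  GruV GTACAGA/4: at [58] ⇒ [62]
  AzqII CTCGCC/5: at [1, 31, 43, 86] ⇒ [6, 36, 48, 91]
  VbrIX CATCC/0: at [12, 69, 74, 81, 98] ⇒ [12, 69, 74, 81, 98]

Pooled cuts: [6, 12, 36, 48, 62, 69, 74, 81, 91, 98]

Fragment lengths:
  [0,6): 6 bp
  [6,12): 6 bp
  [12,36): 24 bp
  [36,48): 12 bp
  [48,62): 14 bp
  [62,69): 7 bp
  [69,74): 5 bp
  [74,81): 7 bp
  [81,91): 10 bp
  [91,98): 7 bp
  [98,106): 8 bp

[5,6,6,7,7,7,8,10,12,14,24]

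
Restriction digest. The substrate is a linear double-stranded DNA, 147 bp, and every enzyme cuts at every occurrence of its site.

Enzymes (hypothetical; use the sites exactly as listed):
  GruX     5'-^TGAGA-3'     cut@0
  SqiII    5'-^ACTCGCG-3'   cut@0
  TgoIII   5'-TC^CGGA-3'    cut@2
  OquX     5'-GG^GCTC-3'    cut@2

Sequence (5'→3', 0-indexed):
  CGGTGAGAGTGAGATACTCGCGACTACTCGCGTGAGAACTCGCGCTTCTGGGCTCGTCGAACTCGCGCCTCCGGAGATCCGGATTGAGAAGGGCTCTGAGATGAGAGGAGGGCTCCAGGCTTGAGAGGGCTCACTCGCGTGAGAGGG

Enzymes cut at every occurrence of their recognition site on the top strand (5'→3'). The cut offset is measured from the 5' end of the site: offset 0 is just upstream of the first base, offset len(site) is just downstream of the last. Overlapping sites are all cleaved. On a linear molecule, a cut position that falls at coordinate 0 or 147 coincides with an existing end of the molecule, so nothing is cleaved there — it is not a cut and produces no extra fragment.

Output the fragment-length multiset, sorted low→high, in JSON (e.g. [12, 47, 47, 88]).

Site scan:
  GruX TGAGA/0: at [3, 9, 32, 84, 96, 101, 121, 139] ⇒ [3, 9, 32, 84, 96, 101, 121, 139]
  SqiII ACTCGCG/0: at [15, 25, 37, 60, 132] ⇒ [15, 25, 37, 60, 132]
  TgoIII TCCGGA/2: at [69, 77] ⇒ [71, 79]
  OquX GGGCTC/2: at [49, 90, 109, 126] ⇒ [51, 92, 111, 128]

All cut coordinates (distinct, sorted): [3, 9, 15, 25, 32, 37, 51, 60, 71, 79, 84, 92, 96, 101, 111, 121, 128, 132, 139]

Fragments:
  [0,3): 3 bp
  [3,9): 6 bp
  [9,15): 6 bp
  [15,25): 10 bp
  [25,32): 7 bp
  [32,37): 5 bp
  [37,51): 14 bp
  [51,60): 9 bp
  [60,71): 11 bp
  [71,79): 8 bp
  [79,84): 5 bp
  [84,92): 8 bp
  [92,96): 4 bp
  [96,101): 5 bp
  [101,111): 10 bp
  [111,121): 10 bp
  [121,128): 7 bp
  [128,132): 4 bp
  [132,139): 7 bp
  [139,147): 8 bp

[3,4,4,5,5,5,6,6,7,7,7,8,8,8,9,10,10,10,11,14]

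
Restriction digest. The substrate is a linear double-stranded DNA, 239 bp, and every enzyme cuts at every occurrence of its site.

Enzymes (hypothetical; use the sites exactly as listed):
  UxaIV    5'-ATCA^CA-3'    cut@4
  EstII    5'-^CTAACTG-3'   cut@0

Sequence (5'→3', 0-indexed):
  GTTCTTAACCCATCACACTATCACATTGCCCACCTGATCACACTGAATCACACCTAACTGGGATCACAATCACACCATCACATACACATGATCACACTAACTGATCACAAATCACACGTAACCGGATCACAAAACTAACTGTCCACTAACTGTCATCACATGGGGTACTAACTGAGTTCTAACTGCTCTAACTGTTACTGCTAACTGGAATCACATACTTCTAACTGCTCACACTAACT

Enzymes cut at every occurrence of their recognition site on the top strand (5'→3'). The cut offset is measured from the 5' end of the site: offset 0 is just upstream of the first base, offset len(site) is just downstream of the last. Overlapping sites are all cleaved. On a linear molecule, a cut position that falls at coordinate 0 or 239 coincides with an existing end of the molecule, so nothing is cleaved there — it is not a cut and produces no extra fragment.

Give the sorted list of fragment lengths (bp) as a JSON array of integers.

Scan for sites:
  UxaIV (ATCACA, off=4): starts [11, 19, 36, 46, 62, 68, 76, 90, 103, 110, 125, 154, 209] → cuts [15, 23, 40, 50, 66, 72, 80, 94, 107, 114, 129, 158, 213]
  EstII (CTAACTG, off=0): starts [53, 96, 134, 145, 167, 178, 187, 200, 220] → cuts [53, 96, 134, 145, 167, 178, 187, 200, 220]

Pooled cuts: [15, 23, 40, 50, 53, 66, 72, 80, 94, 96, 107, 114, 129, 134, 145, 158, 167, 178, 187, 200, 213, 220]

Fragment lengths:
  [0,15): 15 bp
  [15,23): 8 bp
  [23,40): 17 bp
  [40,50): 10 bp
  [50,53): 3 bp
  [53,66): 13 bp
  [66,72): 6 bp
  [72,80): 8 bp
  [80,94): 14 bp
  [94,96): 2 bp
  [96,107): 11 bp
  [107,114): 7 bp
  [114,129): 15 bp
  [129,134): 5 bp
  [134,145): 11 bp
  [145,158): 13 bp
  [158,167): 9 bp
  [167,178): 11 bp
  [178,187): 9 bp
  [187,200): 13 bp
  [200,213): 13 bp
  [213,220): 7 bp
  [220,239): 19 bp

[2,3,5,6,7,7,8,8,9,9,10,11,11,11,13,13,13,13,14,15,15,17,19]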